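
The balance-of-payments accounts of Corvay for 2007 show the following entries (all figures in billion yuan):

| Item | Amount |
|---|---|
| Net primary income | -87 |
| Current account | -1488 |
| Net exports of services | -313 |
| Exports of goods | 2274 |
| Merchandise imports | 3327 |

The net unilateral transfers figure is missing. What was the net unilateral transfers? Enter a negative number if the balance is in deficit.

Current account = goods balance + services balance + net primary income + net secondary income
Sum of the known components = -1453
Net unilateral transfers = CA - (known components) = -1488 - (-1453) = -35

-35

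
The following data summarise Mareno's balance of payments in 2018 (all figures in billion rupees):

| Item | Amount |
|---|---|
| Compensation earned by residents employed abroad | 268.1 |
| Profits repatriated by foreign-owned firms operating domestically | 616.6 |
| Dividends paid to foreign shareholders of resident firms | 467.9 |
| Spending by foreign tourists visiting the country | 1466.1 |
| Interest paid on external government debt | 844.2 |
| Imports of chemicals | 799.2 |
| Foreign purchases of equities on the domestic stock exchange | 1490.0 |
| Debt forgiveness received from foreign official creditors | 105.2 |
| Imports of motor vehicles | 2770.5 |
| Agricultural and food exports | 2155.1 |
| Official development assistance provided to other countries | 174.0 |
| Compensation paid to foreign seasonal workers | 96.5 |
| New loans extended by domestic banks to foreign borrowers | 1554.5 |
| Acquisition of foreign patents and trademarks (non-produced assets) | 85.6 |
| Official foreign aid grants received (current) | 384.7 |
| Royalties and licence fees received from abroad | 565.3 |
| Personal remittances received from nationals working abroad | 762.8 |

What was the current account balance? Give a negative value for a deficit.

-166.8

Goods: -799.2 - 2770.5 + 2155.1 = -1414.6
Services: 565.3 + 1466.1 = 2031.4
Primary income: -467.9 - 96.5 + 268.1 - 616.6 - 844.2 = -1757.1
Secondary income: -174.0 + 762.8 + 384.7 = 973.5
Current account = (-1414.6) + 2031.4 + (-1757.1) + 973.5 = -166.8
(Excluded from the current account — financial account: foreign purchases of equities on the domestic stock exchange 1490.0, new loans extended by domestic banks to foreign borrowers 1554.5; capital account: debt forgiveness received from foreign official creditors 105.2, acquisition of foreign patents and trademarks (non-produced assets) 85.6.)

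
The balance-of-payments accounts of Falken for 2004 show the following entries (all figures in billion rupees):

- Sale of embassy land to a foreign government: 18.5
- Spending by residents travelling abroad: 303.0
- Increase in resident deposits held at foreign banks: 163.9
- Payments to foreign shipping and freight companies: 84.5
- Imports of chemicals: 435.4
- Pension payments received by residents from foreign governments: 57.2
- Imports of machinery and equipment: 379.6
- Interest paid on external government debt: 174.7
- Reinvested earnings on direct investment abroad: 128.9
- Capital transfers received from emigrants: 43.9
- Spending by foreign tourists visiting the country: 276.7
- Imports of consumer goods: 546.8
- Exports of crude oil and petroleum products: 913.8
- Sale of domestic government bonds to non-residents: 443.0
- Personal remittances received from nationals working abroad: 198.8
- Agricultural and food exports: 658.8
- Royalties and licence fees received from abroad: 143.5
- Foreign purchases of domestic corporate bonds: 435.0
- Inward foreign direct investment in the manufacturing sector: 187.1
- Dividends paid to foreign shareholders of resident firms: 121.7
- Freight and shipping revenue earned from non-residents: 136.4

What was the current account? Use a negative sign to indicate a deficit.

468.4

Goods: -379.6 - 546.8 + 658.8 + 913.8 - 435.4 = 210.8
Services: 143.5 + 276.7 - 303.0 + 136.4 - 84.5 = 169.1
Primary income: 128.9 - 121.7 - 174.7 = -167.5
Secondary income: 57.2 + 198.8 = 256.0
Current account = 210.8 + 169.1 + (-167.5) + 256.0 = 468.4
(Excluded from the current account — capital account: sale of embassy land to a foreign government 18.5, capital transfers received from emigrants 43.9; financial account: increase in resident deposits held at foreign banks 163.9, sale of domestic government bonds to non-residents 443.0, foreign purchases of domestic corporate bonds 435.0, inward foreign direct investment in the manufacturing sector 187.1.)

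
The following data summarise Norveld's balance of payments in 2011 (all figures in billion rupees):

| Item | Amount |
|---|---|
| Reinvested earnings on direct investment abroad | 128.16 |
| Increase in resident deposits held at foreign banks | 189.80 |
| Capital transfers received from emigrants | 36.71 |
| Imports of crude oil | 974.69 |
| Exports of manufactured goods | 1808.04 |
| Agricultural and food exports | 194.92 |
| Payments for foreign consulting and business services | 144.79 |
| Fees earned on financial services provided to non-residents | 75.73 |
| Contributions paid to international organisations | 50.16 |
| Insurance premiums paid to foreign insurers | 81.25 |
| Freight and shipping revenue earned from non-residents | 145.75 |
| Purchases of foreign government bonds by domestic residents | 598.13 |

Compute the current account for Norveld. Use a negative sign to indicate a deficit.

1101.71

Goods: 194.92 - 974.69 + 1808.04 = 1028.27
Services: 75.73 - 144.79 - 81.25 + 145.75 = -4.56
Primary income: 128.16
Secondary income: -50.16
Current account = 1028.27 + (-4.56) + 128.16 + (-50.16) = 1101.71
(Excluded from the current account — financial account: increase in resident deposits held at foreign banks 189.80, purchases of foreign government bonds by domestic residents 598.13; capital account: capital transfers received from emigrants 36.71.)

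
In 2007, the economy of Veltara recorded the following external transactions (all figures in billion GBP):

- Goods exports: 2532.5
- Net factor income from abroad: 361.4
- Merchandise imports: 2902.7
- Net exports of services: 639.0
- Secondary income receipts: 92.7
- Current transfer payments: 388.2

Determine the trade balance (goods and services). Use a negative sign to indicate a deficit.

Goods balance = 2532.5 - 2902.7 = -370.2
Services balance = 639.0
Trade balance (goods + services) = -370.2 + 639.0 = 268.8

268.8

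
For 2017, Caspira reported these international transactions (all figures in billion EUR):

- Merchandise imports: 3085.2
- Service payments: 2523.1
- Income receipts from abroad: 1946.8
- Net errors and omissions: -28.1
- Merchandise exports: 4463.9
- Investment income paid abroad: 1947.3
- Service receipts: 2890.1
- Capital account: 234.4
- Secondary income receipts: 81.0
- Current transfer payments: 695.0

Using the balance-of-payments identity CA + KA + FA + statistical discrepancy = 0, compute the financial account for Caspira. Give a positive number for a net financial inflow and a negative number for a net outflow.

-1337.5

Goods balance = 4463.9 - 3085.2 = 1378.7
Services balance = 2890.1 - 2523.1 = 367.0
Trade balance (goods + services) = 1378.7 + 367.0 = 1745.7
Net primary income = 1946.8 - 1947.3 = -0.5
Net secondary income = 81.0 - 695.0 = -614.0
Current account = 1745.7 + (-0.5) + (-614.0) = 1131.2
Financial account = -(1131.2 + 234.4 + (-28.1)) = -1337.5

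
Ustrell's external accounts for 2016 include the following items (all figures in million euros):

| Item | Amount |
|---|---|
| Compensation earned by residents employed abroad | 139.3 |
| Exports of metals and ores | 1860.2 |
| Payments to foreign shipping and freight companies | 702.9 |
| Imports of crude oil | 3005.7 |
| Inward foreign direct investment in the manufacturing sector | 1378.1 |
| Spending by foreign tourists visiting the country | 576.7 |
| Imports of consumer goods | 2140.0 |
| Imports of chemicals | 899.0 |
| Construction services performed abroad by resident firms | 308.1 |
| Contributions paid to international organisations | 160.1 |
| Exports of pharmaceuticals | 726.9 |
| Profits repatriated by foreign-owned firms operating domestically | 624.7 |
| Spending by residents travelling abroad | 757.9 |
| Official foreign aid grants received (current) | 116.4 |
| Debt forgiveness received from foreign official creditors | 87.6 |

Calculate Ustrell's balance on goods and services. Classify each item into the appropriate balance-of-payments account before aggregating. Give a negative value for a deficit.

-4033.6

Goods: 1860.2 + 726.9 - 899.0 - 2140.0 - 3005.7 = -3457.6
Services: 576.7 - 757.9 - 702.9 + 308.1 = -576.0
Trade balance = -3457.6 + (-576.0) = -4033.6
(Excluded from the trade balance — primary income: compensation earned by residents employed abroad 139.3, profits repatriated by foreign-owned firms operating domestically 624.7; financial account: inward foreign direct investment in the manufacturing sector 1378.1; secondary income: contributions paid to international organisations 160.1, official foreign aid grants received (current) 116.4; capital account: debt forgiveness received from foreign official creditors 87.6.)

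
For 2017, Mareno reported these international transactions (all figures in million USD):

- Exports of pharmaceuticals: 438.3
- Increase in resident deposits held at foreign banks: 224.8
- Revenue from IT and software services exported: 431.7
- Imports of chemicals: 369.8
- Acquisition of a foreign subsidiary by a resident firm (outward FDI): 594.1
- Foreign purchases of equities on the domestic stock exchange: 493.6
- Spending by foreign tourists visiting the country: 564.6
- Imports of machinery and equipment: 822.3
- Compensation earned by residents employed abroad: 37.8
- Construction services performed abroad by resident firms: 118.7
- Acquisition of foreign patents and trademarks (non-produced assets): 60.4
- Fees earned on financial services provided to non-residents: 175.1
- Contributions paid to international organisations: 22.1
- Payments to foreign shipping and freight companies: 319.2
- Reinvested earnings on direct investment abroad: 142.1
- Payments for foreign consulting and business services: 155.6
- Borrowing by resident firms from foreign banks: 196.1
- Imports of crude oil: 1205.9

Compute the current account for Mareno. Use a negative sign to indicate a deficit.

-986.6

Goods: -1205.9 - 369.8 - 822.3 + 438.3 = -1959.7
Services: -319.2 - 155.6 + 118.7 + 564.6 + 175.1 + 431.7 = 815.3
Primary income: 37.8 + 142.1 = 179.9
Secondary income: -22.1
Current account = (-1959.7) + 815.3 + 179.9 + (-22.1) = -986.6
(Excluded from the current account — financial account: increase in resident deposits held at foreign banks 224.8, acquisition of a foreign subsidiary by a resident firm (outward FDI) 594.1, foreign purchases of equities on the domestic stock exchange 493.6, borrowing by resident firms from foreign banks 196.1; capital account: acquisition of foreign patents and trademarks (non-produced assets) 60.4.)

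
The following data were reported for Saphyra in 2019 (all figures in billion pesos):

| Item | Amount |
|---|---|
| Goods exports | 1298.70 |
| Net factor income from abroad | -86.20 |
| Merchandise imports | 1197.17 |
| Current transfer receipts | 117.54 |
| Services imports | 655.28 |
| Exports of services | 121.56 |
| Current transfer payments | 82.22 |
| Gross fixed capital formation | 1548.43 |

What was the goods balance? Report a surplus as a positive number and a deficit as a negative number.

Goods balance = 1298.70 - 1197.17 = 101.53

101.53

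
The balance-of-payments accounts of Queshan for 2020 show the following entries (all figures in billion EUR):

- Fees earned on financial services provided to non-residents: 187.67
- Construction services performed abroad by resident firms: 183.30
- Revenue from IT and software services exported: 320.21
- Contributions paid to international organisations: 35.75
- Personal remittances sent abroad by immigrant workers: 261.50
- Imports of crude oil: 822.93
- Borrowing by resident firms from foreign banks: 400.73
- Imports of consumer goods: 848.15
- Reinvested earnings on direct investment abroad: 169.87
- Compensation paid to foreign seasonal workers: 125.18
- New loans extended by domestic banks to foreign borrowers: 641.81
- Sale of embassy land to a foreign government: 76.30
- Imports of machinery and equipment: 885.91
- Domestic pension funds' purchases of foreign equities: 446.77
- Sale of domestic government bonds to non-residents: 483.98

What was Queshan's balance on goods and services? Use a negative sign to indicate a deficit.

Goods: -848.15 - 822.93 - 885.91 = -2556.99
Services: 320.21 + 183.30 + 187.67 = 691.18
Trade balance = -2556.99 + 691.18 = -1865.81
(Excluded from the trade balance — secondary income: contributions paid to international organisations 35.75, personal remittances sent abroad by immigrant workers 261.50; financial account: borrowing by resident firms from foreign banks 400.73, new loans extended by domestic banks to foreign borrowers 641.81, domestic pension funds' purchases of foreign equities 446.77, sale of domestic government bonds to non-residents 483.98; primary income: reinvested earnings on direct investment abroad 169.87, compensation paid to foreign seasonal workers 125.18; capital account: sale of embassy land to a foreign government 76.30.)

-1865.81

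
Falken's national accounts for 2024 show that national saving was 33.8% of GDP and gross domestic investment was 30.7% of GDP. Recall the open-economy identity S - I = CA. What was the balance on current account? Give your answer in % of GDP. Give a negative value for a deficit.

S - I = CA (net lending to the rest of the world).
CA = S - I = 33.8 - 30.7 = 3.1

3.1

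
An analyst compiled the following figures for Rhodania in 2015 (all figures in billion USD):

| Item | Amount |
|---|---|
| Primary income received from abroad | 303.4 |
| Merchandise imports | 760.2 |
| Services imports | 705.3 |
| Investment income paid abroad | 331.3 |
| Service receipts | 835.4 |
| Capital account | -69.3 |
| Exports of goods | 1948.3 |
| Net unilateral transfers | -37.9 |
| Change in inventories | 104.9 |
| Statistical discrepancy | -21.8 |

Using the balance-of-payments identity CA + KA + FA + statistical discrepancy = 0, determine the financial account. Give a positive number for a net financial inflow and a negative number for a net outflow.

Goods balance = 1948.3 - 760.2 = 1188.1
Services balance = 835.4 - 705.3 = 130.1
Trade balance (goods + services) = 1188.1 + 130.1 = 1318.2
Net primary income = 303.4 - 331.3 = -27.9
Net secondary income = -37.9
Current account = 1318.2 + (-27.9) + (-37.9) = 1252.4
Financial account = -(1252.4 + (-69.3) + (-21.8)) = -1161.3

-1161.3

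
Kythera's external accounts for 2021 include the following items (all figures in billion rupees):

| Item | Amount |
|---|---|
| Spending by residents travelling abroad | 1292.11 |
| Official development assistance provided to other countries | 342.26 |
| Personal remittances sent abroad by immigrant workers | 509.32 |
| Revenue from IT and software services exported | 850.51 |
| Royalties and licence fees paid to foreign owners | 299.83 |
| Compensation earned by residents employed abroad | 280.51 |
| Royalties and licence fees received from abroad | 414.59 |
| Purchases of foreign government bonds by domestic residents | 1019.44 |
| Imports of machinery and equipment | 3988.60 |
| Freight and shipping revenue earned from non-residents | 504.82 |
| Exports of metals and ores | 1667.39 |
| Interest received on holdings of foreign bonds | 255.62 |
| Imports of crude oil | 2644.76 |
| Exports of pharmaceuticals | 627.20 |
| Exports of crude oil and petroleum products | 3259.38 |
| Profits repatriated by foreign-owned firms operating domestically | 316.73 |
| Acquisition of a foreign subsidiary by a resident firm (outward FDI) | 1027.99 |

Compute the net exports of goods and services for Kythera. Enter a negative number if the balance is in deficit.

-901.41

Goods: -2644.76 + 3259.38 + 1667.39 - 3988.60 + 627.20 = -1079.39
Services: -299.83 + 504.82 + 850.51 - 1292.11 + 414.59 = 177.98
Trade balance = -1079.39 + 177.98 = -901.41
(Excluded from the trade balance — secondary income: official development assistance provided to other countries 342.26, personal remittances sent abroad by immigrant workers 509.32; primary income: compensation earned by residents employed abroad 280.51, interest received on holdings of foreign bonds 255.62, profits repatriated by foreign-owned firms operating domestically 316.73; financial account: purchases of foreign government bonds by domestic residents 1019.44, acquisition of a foreign subsidiary by a resident firm (outward FDI) 1027.99.)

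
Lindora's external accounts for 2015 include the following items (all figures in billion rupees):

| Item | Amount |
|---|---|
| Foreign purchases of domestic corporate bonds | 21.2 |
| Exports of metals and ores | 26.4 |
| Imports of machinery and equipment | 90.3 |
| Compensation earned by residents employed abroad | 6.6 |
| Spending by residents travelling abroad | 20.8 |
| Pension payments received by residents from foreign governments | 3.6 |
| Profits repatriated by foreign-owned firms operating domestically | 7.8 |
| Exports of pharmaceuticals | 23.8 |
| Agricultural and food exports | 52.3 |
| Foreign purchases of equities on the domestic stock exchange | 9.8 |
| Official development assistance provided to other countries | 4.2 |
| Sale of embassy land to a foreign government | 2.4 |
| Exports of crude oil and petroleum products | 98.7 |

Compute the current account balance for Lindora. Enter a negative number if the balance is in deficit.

88.3

Goods: 52.3 - 90.3 + 23.8 + 98.7 + 26.4 = 110.9
Services: -20.8
Primary income: 6.6 - 7.8 = -1.2
Secondary income: -4.2 + 3.6 = -0.6
Current account = 110.9 + (-20.8) + (-1.2) + (-0.6) = 88.3
(Excluded from the current account — financial account: foreign purchases of domestic corporate bonds 21.2, foreign purchases of equities on the domestic stock exchange 9.8; capital account: sale of embassy land to a foreign government 2.4.)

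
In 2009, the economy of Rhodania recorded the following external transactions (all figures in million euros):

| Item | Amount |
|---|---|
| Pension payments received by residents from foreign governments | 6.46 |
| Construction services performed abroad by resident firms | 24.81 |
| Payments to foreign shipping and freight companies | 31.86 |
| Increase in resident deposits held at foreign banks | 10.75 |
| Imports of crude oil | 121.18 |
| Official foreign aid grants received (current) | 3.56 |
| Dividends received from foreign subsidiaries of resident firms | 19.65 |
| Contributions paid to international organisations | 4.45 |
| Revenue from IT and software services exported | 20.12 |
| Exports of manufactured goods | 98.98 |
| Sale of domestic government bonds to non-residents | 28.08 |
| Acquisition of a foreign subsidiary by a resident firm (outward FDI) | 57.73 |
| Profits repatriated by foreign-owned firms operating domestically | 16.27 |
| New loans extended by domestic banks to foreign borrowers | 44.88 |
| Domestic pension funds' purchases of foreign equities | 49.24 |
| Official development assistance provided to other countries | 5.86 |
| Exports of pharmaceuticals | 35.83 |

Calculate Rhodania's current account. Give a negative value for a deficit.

29.79

Goods: 98.98 + 35.83 - 121.18 = 13.63
Services: -31.86 + 20.12 + 24.81 = 13.07
Primary income: -16.27 + 19.65 = 3.38
Secondary income: 6.46 - 4.45 + 3.56 - 5.86 = -0.29
Current account = 13.63 + 13.07 + 3.38 + (-0.29) = 29.79
(Excluded from the current account — financial account: increase in resident deposits held at foreign banks 10.75, sale of domestic government bonds to non-residents 28.08, acquisition of a foreign subsidiary by a resident firm (outward FDI) 57.73, new loans extended by domestic banks to foreign borrowers 44.88, domestic pension funds' purchases of foreign equities 49.24.)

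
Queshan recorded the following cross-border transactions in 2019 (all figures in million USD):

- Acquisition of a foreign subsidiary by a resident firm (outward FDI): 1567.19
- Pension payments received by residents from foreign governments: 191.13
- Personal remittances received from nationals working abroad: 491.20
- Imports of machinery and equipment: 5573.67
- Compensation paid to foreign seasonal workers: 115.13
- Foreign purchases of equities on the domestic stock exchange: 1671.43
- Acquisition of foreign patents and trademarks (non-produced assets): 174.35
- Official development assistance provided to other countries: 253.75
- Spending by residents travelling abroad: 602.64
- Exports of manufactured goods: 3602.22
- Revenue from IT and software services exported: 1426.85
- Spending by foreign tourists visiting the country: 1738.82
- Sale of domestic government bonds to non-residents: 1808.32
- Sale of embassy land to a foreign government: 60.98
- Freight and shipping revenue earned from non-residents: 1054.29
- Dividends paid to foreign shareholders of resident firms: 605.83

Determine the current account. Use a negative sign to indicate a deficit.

Goods: -5573.67 + 3602.22 = -1971.45
Services: 1426.85 + 1738.82 - 602.64 + 1054.29 = 3617.32
Primary income: -115.13 - 605.83 = -720.96
Secondary income: -253.75 + 191.13 + 491.20 = 428.58
Current account = (-1971.45) + 3617.32 + (-720.96) + 428.58 = 1353.49
(Excluded from the current account — financial account: acquisition of a foreign subsidiary by a resident firm (outward FDI) 1567.19, foreign purchases of equities on the domestic stock exchange 1671.43, sale of domestic government bonds to non-residents 1808.32; capital account: acquisition of foreign patents and trademarks (non-produced assets) 174.35, sale of embassy land to a foreign government 60.98.)

1353.49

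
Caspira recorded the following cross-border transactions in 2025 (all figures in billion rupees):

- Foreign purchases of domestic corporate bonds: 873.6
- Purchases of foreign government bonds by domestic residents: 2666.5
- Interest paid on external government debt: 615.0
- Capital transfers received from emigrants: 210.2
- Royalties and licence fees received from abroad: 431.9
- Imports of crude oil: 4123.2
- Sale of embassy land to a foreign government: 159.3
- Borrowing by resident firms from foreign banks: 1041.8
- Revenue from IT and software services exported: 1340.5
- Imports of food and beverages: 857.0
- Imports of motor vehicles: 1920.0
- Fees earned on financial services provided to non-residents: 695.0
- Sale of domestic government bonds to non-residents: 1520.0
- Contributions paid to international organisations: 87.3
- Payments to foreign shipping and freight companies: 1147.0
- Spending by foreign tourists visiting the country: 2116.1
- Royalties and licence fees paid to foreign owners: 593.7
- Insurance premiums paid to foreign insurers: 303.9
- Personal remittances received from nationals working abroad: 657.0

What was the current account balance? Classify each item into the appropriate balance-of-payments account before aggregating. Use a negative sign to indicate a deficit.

Goods: -857.0 - 1920.0 - 4123.2 = -6900.2
Services: 1340.5 + 2116.1 - 593.7 - 1147.0 + 431.9 + 695.0 - 303.9 = 2538.9
Primary income: -615.0
Secondary income: -87.3 + 657.0 = 569.7
Current account = (-6900.2) + 2538.9 + (-615.0) + 569.7 = -4406.6
(Excluded from the current account — financial account: foreign purchases of domestic corporate bonds 873.6, purchases of foreign government bonds by domestic residents 2666.5, borrowing by resident firms from foreign banks 1041.8, sale of domestic government bonds to non-residents 1520.0; capital account: capital transfers received from emigrants 210.2, sale of embassy land to a foreign government 159.3.)

-4406.6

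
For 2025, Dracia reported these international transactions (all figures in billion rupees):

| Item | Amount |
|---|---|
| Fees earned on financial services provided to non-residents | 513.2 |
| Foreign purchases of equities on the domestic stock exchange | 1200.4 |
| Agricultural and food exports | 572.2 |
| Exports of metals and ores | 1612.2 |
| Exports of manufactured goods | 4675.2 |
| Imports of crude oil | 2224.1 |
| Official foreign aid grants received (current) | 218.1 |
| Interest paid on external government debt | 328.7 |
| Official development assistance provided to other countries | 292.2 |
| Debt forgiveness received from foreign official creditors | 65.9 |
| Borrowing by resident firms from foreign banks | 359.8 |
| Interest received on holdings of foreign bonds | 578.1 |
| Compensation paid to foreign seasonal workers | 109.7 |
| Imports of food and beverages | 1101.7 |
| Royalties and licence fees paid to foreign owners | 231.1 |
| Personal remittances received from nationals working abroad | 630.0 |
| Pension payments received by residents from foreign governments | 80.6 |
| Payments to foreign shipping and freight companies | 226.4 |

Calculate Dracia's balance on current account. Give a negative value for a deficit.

4365.7

Goods: 4675.2 - 2224.1 + 1612.2 + 572.2 - 1101.7 = 3533.8
Services: -231.1 - 226.4 + 513.2 = 55.7
Primary income: -328.7 - 109.7 + 578.1 = 139.7
Secondary income: 80.6 - 292.2 + 630.0 + 218.1 = 636.5
Current account = 3533.8 + 55.7 + 139.7 + 636.5 = 4365.7
(Excluded from the current account — financial account: foreign purchases of equities on the domestic stock exchange 1200.4, borrowing by resident firms from foreign banks 359.8; capital account: debt forgiveness received from foreign official creditors 65.9.)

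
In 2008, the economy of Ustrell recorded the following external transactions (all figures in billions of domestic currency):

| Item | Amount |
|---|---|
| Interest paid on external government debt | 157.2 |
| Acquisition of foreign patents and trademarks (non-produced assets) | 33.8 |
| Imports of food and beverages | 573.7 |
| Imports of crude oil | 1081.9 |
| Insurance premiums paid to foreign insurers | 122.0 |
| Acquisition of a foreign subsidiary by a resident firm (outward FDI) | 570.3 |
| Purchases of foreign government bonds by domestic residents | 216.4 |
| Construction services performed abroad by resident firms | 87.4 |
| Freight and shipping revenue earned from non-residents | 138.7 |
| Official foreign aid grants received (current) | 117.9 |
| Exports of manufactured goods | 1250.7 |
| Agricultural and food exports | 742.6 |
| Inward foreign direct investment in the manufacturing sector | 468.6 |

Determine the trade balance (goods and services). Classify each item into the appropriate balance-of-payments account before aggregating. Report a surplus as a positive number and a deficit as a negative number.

Goods: -573.7 + 1250.7 + 742.6 - 1081.9 = 337.7
Services: -122.0 + 87.4 + 138.7 = 104.1
Trade balance = 337.7 + 104.1 = 441.8
(Excluded from the trade balance — primary income: interest paid on external government debt 157.2; capital account: acquisition of foreign patents and trademarks (non-produced assets) 33.8; financial account: acquisition of a foreign subsidiary by a resident firm (outward FDI) 570.3, purchases of foreign government bonds by domestic residents 216.4, inward foreign direct investment in the manufacturing sector 468.6; secondary income: official foreign aid grants received (current) 117.9.)

441.8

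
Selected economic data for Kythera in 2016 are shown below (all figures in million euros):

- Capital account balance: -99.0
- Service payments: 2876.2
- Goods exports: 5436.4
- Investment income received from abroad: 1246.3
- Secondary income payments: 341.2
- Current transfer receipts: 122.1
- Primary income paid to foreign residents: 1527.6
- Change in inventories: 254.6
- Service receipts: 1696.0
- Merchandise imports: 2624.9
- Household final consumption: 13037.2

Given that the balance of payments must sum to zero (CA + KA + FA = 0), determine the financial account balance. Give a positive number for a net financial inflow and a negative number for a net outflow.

Goods balance = 5436.4 - 2624.9 = 2811.5
Services balance = 1696.0 - 2876.2 = -1180.2
Trade balance (goods + services) = 2811.5 + (-1180.2) = 1631.3
Net primary income = 1246.3 - 1527.6 = -281.3
Net secondary income = 122.1 - 341.2 = -219.1
Current account = 1631.3 + (-281.3) + (-219.1) = 1130.9
Financial account = -(1130.9 + (-99.0)) = -1031.9

-1031.9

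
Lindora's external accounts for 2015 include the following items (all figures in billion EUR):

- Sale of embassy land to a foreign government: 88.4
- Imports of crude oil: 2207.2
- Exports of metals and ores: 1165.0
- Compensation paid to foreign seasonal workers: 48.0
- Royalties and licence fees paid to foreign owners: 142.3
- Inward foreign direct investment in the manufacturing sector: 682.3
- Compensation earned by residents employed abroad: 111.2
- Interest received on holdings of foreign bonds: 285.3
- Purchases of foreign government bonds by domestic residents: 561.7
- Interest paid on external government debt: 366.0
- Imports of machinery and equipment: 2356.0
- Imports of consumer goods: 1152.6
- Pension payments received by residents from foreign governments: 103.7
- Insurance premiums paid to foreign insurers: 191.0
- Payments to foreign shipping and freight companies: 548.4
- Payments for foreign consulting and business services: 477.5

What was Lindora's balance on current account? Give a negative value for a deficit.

Goods: -1152.6 + 1165.0 - 2207.2 - 2356.0 = -4550.8
Services: -477.5 - 548.4 - 191.0 - 142.3 = -1359.2
Primary income: -48.0 + 111.2 - 366.0 + 285.3 = -17.5
Secondary income: 103.7
Current account = (-4550.8) + (-1359.2) + (-17.5) + 103.7 = -5823.8
(Excluded from the current account — capital account: sale of embassy land to a foreign government 88.4; financial account: inward foreign direct investment in the manufacturing sector 682.3, purchases of foreign government bonds by domestic residents 561.7.)

-5823.8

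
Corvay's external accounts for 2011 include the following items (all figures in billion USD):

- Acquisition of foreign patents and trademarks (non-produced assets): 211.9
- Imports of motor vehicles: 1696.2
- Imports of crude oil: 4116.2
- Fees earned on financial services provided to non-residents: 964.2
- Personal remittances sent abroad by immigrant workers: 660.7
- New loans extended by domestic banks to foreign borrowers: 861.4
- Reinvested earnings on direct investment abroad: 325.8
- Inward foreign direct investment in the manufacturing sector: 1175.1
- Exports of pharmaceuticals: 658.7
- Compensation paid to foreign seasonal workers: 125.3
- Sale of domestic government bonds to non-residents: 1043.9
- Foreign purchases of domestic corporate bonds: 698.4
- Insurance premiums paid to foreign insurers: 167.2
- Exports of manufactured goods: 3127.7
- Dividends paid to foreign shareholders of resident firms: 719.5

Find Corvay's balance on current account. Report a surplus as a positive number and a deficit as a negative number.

Goods: 658.7 + 3127.7 - 4116.2 - 1696.2 = -2026.0
Services: -167.2 + 964.2 = 797.0
Primary income: -719.5 + 325.8 - 125.3 = -519.0
Secondary income: -660.7
Current account = (-2026.0) + 797.0 + (-519.0) + (-660.7) = -2408.7
(Excluded from the current account — capital account: acquisition of foreign patents and trademarks (non-produced assets) 211.9; financial account: new loans extended by domestic banks to foreign borrowers 861.4, inward foreign direct investment in the manufacturing sector 1175.1, sale of domestic government bonds to non-residents 1043.9, foreign purchases of domestic corporate bonds 698.4.)

-2408.7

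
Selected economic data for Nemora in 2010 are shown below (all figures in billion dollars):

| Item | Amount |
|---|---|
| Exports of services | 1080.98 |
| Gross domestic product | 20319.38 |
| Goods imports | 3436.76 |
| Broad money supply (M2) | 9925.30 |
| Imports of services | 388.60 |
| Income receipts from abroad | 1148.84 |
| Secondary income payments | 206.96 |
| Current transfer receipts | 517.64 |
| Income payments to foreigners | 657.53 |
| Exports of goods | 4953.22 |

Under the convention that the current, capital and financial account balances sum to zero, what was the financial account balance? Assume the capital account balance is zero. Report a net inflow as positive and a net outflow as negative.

Goods balance = 4953.22 - 3436.76 = 1516.46
Services balance = 1080.98 - 388.60 = 692.38
Trade balance (goods + services) = 1516.46 + 692.38 = 2208.84
Net primary income = 1148.84 - 657.53 = 491.31
Net secondary income = 517.64 - 206.96 = 310.68
Current account = 2208.84 + 491.31 + 310.68 = 3010.83
Financial account = -(3010.83) = -3010.83

-3010.83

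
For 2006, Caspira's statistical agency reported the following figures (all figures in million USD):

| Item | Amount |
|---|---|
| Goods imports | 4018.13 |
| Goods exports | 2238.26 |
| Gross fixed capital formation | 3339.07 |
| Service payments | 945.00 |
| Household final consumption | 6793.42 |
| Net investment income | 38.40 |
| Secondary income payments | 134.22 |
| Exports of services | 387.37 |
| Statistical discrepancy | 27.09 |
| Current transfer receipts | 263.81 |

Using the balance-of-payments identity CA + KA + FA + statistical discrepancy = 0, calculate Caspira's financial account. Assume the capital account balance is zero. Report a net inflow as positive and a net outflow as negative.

Goods balance = 2238.26 - 4018.13 = -1779.87
Services balance = 387.37 - 945.00 = -557.63
Trade balance (goods + services) = -1779.87 + (-557.63) = -2337.50
Net primary income = 38.40
Net secondary income = 263.81 - 134.22 = 129.59
Current account = -2337.50 + 38.40 + 129.59 = -2169.51
Financial account = -(-2169.51 + 27.09) = 2142.42

2142.42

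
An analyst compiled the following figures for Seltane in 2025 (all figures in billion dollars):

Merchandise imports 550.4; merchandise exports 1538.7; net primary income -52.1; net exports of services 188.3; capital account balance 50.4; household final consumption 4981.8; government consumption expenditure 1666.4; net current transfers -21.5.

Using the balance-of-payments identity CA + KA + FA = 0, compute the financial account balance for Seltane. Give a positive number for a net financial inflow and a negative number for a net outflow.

-1153.4

Goods balance = 1538.7 - 550.4 = 988.3
Services balance = 188.3
Trade balance (goods + services) = 988.3 + 188.3 = 1176.6
Net primary income = -52.1
Net secondary income = -21.5
Current account = 1176.6 + (-52.1) + (-21.5) = 1103.0
Financial account = -(1103.0 + 50.4) = -1153.4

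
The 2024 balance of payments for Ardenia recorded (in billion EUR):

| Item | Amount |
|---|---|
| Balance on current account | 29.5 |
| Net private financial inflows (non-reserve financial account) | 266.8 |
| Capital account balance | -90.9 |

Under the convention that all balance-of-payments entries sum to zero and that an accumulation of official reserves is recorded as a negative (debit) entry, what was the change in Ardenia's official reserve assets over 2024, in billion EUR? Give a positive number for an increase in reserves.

205.4

Official reserve transactions balance = -(29.5 + (-90.9) + 266.8) = -205.4
An accumulation of reserves is recorded as a debit (negative entry), so the change in the stock of reserves is the negative of that balance.
Change in official reserves = -(-205.4) = 205.4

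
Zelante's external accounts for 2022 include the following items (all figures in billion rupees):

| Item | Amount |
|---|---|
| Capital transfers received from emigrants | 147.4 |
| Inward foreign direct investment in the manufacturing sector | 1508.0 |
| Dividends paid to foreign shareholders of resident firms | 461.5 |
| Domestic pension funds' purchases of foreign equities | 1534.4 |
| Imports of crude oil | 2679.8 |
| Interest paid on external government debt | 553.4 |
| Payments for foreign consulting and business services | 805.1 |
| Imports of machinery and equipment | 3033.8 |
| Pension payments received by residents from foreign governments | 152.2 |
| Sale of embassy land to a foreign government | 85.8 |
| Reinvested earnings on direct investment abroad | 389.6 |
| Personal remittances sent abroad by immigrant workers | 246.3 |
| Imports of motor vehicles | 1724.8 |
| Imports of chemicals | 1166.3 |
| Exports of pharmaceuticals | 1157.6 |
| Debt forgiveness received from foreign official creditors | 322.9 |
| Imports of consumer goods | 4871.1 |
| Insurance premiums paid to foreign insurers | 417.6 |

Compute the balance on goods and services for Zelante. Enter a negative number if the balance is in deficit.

Goods: -2679.8 - 3033.8 + 1157.6 - 1166.3 - 1724.8 - 4871.1 = -12318.2
Services: -805.1 - 417.6 = -1222.7
Trade balance = -12318.2 + (-1222.7) = -13540.9
(Excluded from the trade balance — capital account: capital transfers received from emigrants 147.4, sale of embassy land to a foreign government 85.8, debt forgiveness received from foreign official creditors 322.9; financial account: inward foreign direct investment in the manufacturing sector 1508.0, domestic pension funds' purchases of foreign equities 1534.4; primary income: dividends paid to foreign shareholders of resident firms 461.5, interest paid on external government debt 553.4, reinvested earnings on direct investment abroad 389.6; secondary income: pension payments received by residents from foreign governments 152.2, personal remittances sent abroad by immigrant workers 246.3.)

-13540.9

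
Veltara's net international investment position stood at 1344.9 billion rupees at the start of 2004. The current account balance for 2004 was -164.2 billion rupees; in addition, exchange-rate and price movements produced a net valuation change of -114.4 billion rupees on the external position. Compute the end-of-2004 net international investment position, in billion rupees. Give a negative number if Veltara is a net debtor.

1066.3

Change in NIIP = current account + net valuation change = -164.2 + (-114.4) = -278.6
End-of-year NIIP = 1344.9 + (-278.6) = 1066.3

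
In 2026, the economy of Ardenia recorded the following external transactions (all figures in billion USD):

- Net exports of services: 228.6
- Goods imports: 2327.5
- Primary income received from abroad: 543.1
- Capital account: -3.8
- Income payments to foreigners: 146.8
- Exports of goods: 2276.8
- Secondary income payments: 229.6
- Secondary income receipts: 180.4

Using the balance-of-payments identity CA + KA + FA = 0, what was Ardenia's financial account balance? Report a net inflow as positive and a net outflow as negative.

-521.2

Goods balance = 2276.8 - 2327.5 = -50.7
Services balance = 228.6
Trade balance (goods + services) = -50.7 + 228.6 = 177.9
Net primary income = 543.1 - 146.8 = 396.3
Net secondary income = 180.4 - 229.6 = -49.2
Current account = 177.9 + 396.3 + (-49.2) = 525.0
Financial account = -(525.0 + (-3.8)) = -521.2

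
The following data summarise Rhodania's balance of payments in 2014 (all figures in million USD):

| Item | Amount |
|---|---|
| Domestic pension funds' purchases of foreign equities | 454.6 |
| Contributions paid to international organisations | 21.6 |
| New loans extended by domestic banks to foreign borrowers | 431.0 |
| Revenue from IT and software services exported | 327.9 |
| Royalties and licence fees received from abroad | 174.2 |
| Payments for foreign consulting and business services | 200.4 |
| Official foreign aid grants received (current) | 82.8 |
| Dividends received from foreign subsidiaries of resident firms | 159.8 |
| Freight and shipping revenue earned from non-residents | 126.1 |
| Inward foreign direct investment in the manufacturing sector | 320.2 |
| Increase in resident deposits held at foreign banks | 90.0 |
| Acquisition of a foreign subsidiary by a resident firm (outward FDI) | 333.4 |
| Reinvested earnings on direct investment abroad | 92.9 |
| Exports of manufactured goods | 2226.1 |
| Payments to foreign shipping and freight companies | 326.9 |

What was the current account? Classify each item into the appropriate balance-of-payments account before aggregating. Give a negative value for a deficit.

Goods: 2226.1
Services: 126.1 + 174.2 + 327.9 - 200.4 - 326.9 = 100.9
Primary income: 92.9 + 159.8 = 252.7
Secondary income: 82.8 - 21.6 = 61.2
Current account = 2226.1 + 100.9 + 252.7 + 61.2 = 2640.9
(Excluded from the current account — financial account: domestic pension funds' purchases of foreign equities 454.6, new loans extended by domestic banks to foreign borrowers 431.0, inward foreign direct investment in the manufacturing sector 320.2, increase in resident deposits held at foreign banks 90.0, acquisition of a foreign subsidiary by a resident firm (outward FDI) 333.4.)

2640.9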